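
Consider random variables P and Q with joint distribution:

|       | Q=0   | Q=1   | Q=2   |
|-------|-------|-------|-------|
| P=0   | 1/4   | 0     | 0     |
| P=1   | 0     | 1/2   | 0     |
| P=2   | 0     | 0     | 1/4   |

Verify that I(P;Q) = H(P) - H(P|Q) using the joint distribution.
Left side, from I(P;Q) = H(P) + H(Q) - H(P,Q):
Marginal P(P) (row sums):
  P(P=0) = 1/4 + 0 + 0 = 1/4
  P(P=1) = 0 + 1/2 + 0 = 1/2
  P(P=2) = 0 + 0 + 1/4 = 1/4
Marginal P(Q) (column sums):
  P(Q=0) = 1/4 + 0 + 0 = 1/4
  P(Q=1) = 0 + 1/2 + 0 = 1/2
  P(Q=2) = 0 + 0 + 1/4 = 1/4

H(P) = -[(1/4)·log₂(1/4) + (1/2)·log₂(1/2) + (1/4)·log₂(1/4)]
  = 0.5000 + 0.5000 + 0.5000
  = 1.5000 bits
H(Q) = -[(1/4)·log₂(1/4) + (1/2)·log₂(1/2) + (1/4)·log₂(1/4)]
  = 0.5000 + 0.5000 + 0.5000
  = 1.5000 bits
H(P,Q) = -[(1/4)·log₂(1/4) + (1/2)·log₂(1/2) + (1/4)·log₂(1/4)]
  = 0.5000 + 0.5000 + 0.5000
  = 1.5000 bits

I(P;Q) = H(P) + H(Q) - H(P,Q)
  = 1.5000 + 1.5000 - 1.5000
  = 1.5000 bits

Right side, with H(P|Q) computed directly from the conditional probabilities:
H(P|Q) = -Σ P(P,Q)·log₂ P(P|Q), where P(P|Q) = P(P,Q) / P(Q)
  (cells with P(P,Q) = 0 contribute 0)
  (P=0,Q=0): P(P|Q) = (1/4)/(1/4) = 1;  -(1/4)·log₂(1) = 0.0000
  (P=1,Q=1): P(P|Q) = (1/2)/(1/2) = 1;  -(1/2)·log₂(1) = 0.0000
  (P=2,Q=2): P(P|Q) = (1/4)/(1/4) = 1;  -(1/4)·log₂(1) = 0.0000
H(P|Q) = 0.0000 + 0.0000 + 0.0000
  = 0.0000 bits
H(P) - H(P|Q) = 1.5000 - 0.0000 = 1.5000 bits

Both sides equal 1.5000 bits, so I(P;Q) = H(P) - H(P|Q) ✓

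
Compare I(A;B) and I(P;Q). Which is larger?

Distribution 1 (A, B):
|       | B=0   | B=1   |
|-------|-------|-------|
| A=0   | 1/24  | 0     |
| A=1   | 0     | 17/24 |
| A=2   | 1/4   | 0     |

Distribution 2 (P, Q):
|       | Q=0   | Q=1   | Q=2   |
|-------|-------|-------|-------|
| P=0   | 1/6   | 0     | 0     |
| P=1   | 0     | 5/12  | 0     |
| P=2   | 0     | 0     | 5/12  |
Distribution 1 (A, B):
Marginal P(A) (row sums):
  P(A=0) = 1/24 + 0 = 1/24
  P(A=1) = 0 + 17/24 = 17/24
  P(A=2) = 1/4 + 0 = 1/4
Marginal P(B) (column sums):
  P(B=0) = 1/24 + 0 + 1/4 = 7/24
  P(B=1) = 0 + 17/24 + 0 = 17/24

H(A) = -[(1/24)·log₂(1/24) + (17/24)·log₂(17/24) + (1/4)·log₂(1/4)]
  = 0.1910 + 0.3524 + 0.5000
  = 1.0434 bits
H(B) = -[(7/24)·log₂(7/24) + (17/24)·log₂(17/24)]
  = 0.5185 + 0.3524
  = 0.8709 bits
H(A,B) = -[(1/24)·log₂(1/24) + (17/24)·log₂(17/24) + (1/4)·log₂(1/4)]
  = 0.1910 + 0.3524 + 0.5000
  = 1.0434 bits

I(A;B) = H(A) + H(B) - H(A,B)
  = 1.0434 + 0.8709 - 1.0434
  = 0.8709 bits

Distribution 2 (P, Q):
Marginal P(P) (row sums):
  P(P=0) = 1/6 + 0 + 0 = 1/6
  P(P=1) = 0 + 5/12 + 0 = 5/12
  P(P=2) = 0 + 0 + 5/12 = 5/12
Marginal P(Q) (column sums):
  P(Q=0) = 1/6 + 0 + 0 = 1/6
  P(Q=1) = 0 + 5/12 + 0 = 5/12
  P(Q=2) = 0 + 0 + 5/12 = 5/12

H(P) = -[(1/6)·log₂(1/6) + (5/12)·log₂(5/12) + (5/12)·log₂(5/12)]
  = 0.4308 + 0.5263 + 0.5263
  = 1.4834 bits
H(Q) = -[(1/6)·log₂(1/6) + (5/12)·log₂(5/12) + (5/12)·log₂(5/12)]
  = 0.4308 + 0.5263 + 0.5263
  = 1.4834 bits
H(P,Q) = -[(1/6)·log₂(1/6) + (5/12)·log₂(5/12) + (5/12)·log₂(5/12)]
  = 0.4308 + 0.5263 + 0.5263
  = 1.4834 bits

I(P;Q) = H(P) + H(Q) - H(P,Q)
  = 1.4834 + 1.4834 - 1.4834
  = 1.4834 bits

I(P;Q) = 1.4834 bits > I(A;B) = 0.8709 bits, so (P, Q) has the higher mutual information (stronger dependence).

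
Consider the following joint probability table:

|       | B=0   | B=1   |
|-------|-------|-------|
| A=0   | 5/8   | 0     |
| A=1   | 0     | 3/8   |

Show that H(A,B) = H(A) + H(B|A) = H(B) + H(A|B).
Marginal P(A) (row sums):
  P(A=0) = 5/8 + 0 = 5/8
  P(A=1) = 0 + 3/8 = 3/8
Marginal P(B) (column sums):
  P(B=0) = 5/8 + 0 = 5/8
  P(B=1) = 0 + 3/8 = 3/8

Decomposition 1: H(A) + H(B|A)
H(A) = -[(5/8)·log₂(5/8) + (3/8)·log₂(3/8)]
  = 0.4238 + 0.5306
  = 0.9544 bits
H(B|A) = -Σ P(A,B)·log₂ P(B|A), where P(B|A) = P(A,B) / P(A)
  (cells with P(A,B) = 0 contribute 0)
  (A=0,B=0): P(B|A) = (5/8)/(5/8) = 1;  -(5/8)·log₂(1) = 0.0000
  (A=1,B=1): P(B|A) = (3/8)/(3/8) = 1;  -(3/8)·log₂(1) = 0.0000
H(B|A) = 0.0000 + 0.0000
  = 0.0000 bits
H(A) + H(B|A) = 0.9544 + 0.0000 = 0.9544 bits

Decomposition 2: H(B) + H(A|B)
H(B) = -[(5/8)·log₂(5/8) + (3/8)·log₂(3/8)]
  = 0.4238 + 0.5306
  = 0.9544 bits
H(A|B) = -Σ P(A,B)·log₂ P(A|B), where P(A|B) = P(A,B) / P(B)
  (cells with P(A,B) = 0 contribute 0)
  (A=0,B=0): P(A|B) = (5/8)/(5/8) = 1;  -(5/8)·log₂(1) = 0.0000
  (A=1,B=1): P(A|B) = (3/8)/(3/8) = 1;  -(3/8)·log₂(1) = 0.0000
H(A|B) = 0.0000 + 0.0000
  = 0.0000 bits
H(B) + H(A|B) = 0.9544 + 0.0000 = 0.9544 bits

Direct computation of the joint entropy:
H(A,B) = -[(5/8)·log₂(5/8) + (3/8)·log₂(3/8)]
  = 0.4238 + 0.5306
  = 0.9544 bits

All three agree: H(A,B) = 0.9544 bits ✓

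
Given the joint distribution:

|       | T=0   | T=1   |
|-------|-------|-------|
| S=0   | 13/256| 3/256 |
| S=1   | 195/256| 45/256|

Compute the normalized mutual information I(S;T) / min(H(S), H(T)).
Marginal P(S) (row sums):
  P(S=0) = 13/256 + 3/256 = 1/16
  P(S=1) = 195/256 + 45/256 = 15/16
Marginal P(T) (column sums):
  P(T=0) = 13/256 + 195/256 = 13/16
  P(T=1) = 3/256 + 45/256 = 3/16

H(S) = -[(1/16)·log₂(1/16) + (15/16)·log₂(15/16)]
  = 0.2500 + 0.0873
  = 0.3373 bits
H(T) = -[(13/16)·log₂(13/16) + (3/16)·log₂(3/16)]
  = 0.2434 + 0.4528
  = 0.6962 bits
H(S,T) = -[(13/256)·log₂(13/256) + (3/256)·log₂(3/256) + (195/256)·log₂(195/256) + (45/256)·log₂(45/256)]
  = 0.2183 + 0.0752 + 0.2991 + 0.4409
  = 1.0335 bits

I(S;T) = H(S) + H(T) - H(S,T)
  = 0.3373 + 0.6962 - 1.0335
  = 0.0000 bits

min(H(S), H(T)) = min(0.3373, 0.6962) = 0.3373 bits
Normalized MI = 0.0000 / 0.3373 = 0.0000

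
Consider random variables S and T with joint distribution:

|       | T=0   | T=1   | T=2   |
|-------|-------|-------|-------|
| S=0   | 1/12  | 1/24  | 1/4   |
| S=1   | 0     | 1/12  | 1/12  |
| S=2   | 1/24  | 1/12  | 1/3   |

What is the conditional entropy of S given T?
Marginal P(T) (column sums):
  P(T=0) = 1/12 + 0 + 1/24 = 1/8
  P(T=1) = 1/24 + 1/12 + 1/12 = 5/24
  P(T=2) = 1/4 + 1/12 + 1/3 = 2/3

H(S|T) = -Σ P(S,T)·log₂ P(S|T), where P(S|T) = P(S,T) / P(T)
  (cells with P(S,T) = 0 contribute 0)
  (S=0,T=0): P(S|T) = (1/12)/(1/8) = 2/3;  -(1/12)·log₂(2/3) = 0.0487
  (S=0,T=1): P(S|T) = (1/24)/(5/24) = 1/5;  -(1/24)·log₂(1/5) = 0.0967
  (S=0,T=2): P(S|T) = (1/4)/(2/3) = 3/8;  -(1/4)·log₂(3/8) = 0.3538
  (S=1,T=1): P(S|T) = (1/12)/(5/24) = 2/5;  -(1/12)·log₂(2/5) = 0.1102
  (S=1,T=2): P(S|T) = (1/12)/(2/3) = 1/8;  -(1/12)·log₂(1/8) = 0.2500
  (S=2,T=0): P(S|T) = (1/24)/(1/8) = 1/3;  -(1/24)·log₂(1/3) = 0.0660
  (S=2,T=1): P(S|T) = (1/12)/(5/24) = 2/5;  -(1/12)·log₂(2/5) = 0.1102
  (S=2,T=2): P(S|T) = (1/3)/(2/3) = 1/2;  -(1/3)·log₂(1/2) = 0.3333
H(S|T) = 0.0487 + 0.0967 + 0.3538 + 0.1102 + 0.2500 + 0.0660 + 0.1102 + 0.3333
  = 1.3689 bits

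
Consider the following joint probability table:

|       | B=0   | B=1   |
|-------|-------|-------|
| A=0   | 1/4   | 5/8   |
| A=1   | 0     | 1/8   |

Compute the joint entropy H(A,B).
H(A,B) = -Σ P(A,B) log₂ P(A,B), summed over the non-zero cells:
H(A,B) = -[(1/4)·log₂(1/4) + (5/8)·log₂(5/8) + (1/8)·log₂(1/8)]
  = 0.5000 + 0.4238 + 0.3750
  = 1.2988 bits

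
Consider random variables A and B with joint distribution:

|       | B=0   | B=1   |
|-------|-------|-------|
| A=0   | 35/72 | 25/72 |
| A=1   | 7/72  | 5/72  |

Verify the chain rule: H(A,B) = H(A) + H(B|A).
Left side:
H(A,B) = -[(35/72)·log₂(35/72) + (25/72)·log₂(25/72) + (7/72)·log₂(7/72) + (5/72)·log₂(5/72)]
  = 0.5059 + 0.5299 + 0.3269 + 0.2672
  = 1.6299 bits

Right side:
Marginal P(A) (row sums):
  P(A=0) = 35/72 + 25/72 = 5/6
  P(A=1) = 7/72 + 5/72 = 1/6
H(A) = -[(5/6)·log₂(5/6) + (1/6)·log₂(1/6)]
  = 0.2192 + 0.4308
  = 0.6500 bits
H(B|A) = -Σ P(A,B)·log₂ P(B|A), where P(B|A) = P(A,B) / P(A)
  (A=0,B=0): P(B|A) = (35/72)/(5/6) = 7/12;  -(35/72)·log₂(7/12) = 0.3780
  (A=0,B=1): P(B|A) = (25/72)/(5/6) = 5/12;  -(25/72)·log₂(5/12) = 0.4386
  (A=1,B=0): P(B|A) = (7/72)/(1/6) = 7/12;  -(7/72)·log₂(7/12) = 0.0756
  (A=1,B=1): P(B|A) = (5/72)/(1/6) = 5/12;  -(5/72)·log₂(5/12) = 0.0877
H(B|A) = 0.3780 + 0.4386 + 0.0756 + 0.0877
  = 0.9799 bits
H(A) + H(B|A) = 0.6500 + 0.9799 = 1.6299 bits

Both sides equal 1.6299 bits, so the chain rule holds ✓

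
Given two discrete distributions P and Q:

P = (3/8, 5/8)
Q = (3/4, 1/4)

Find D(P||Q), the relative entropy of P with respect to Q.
D(P||Q) = Σ P(i) log₂(P(i)/Q(i))
  i=0: (3/8) × log₂((3/8)/(3/4)) = (3/8) × log₂(1/2) = -0.3750
  i=1: (5/8) × log₂((5/8)/(1/4)) = (5/8) × log₂(5/2) = 0.8262
D(P||Q) = -0.3750 + 0.8262
  = 0.4512 bits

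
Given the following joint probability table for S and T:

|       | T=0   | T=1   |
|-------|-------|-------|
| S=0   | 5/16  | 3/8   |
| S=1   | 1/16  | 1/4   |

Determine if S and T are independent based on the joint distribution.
Marginal P(S) (row sums):
  P(S=0) = 5/16 + 3/8 = 11/16
  P(S=1) = 1/16 + 1/4 = 5/16
Marginal P(T) (column sums):
  P(T=0) = 5/16 + 1/16 = 3/8
  P(T=1) = 3/8 + 1/4 = 5/8

S and T are independent iff P(S=i,T=j) = P(S=i)·P(T=j) for every cell.
  P(S=0)·P(T=0) = 11/16 × 3/8 = 33/128, but P(S=0,T=0) = 5/16 ✗

No, S and T are not independent. Quantitatively, I(S;T) > 0:

H(S) = -[(11/16)·log₂(11/16) + (5/16)·log₂(5/16)]
  = 0.3716 + 0.5244
  = 0.8960 bits
H(T) = -[(3/8)·log₂(3/8) + (5/8)·log₂(5/8)]
  = 0.5306 + 0.4238
  = 0.9544 bits
H(S,T) = -[(5/16)·log₂(5/16) + (3/8)·log₂(3/8) + (1/16)·log₂(1/16) + (1/4)·log₂(1/4)]
  = 0.5244 + 0.5306 + 0.2500 + 0.5000
  = 1.8050 bits
I(S;T) = H(S) + H(T) - H(S,T) = 0.8960 + 0.9544 - 1.8050 = 0.0454 bits > 0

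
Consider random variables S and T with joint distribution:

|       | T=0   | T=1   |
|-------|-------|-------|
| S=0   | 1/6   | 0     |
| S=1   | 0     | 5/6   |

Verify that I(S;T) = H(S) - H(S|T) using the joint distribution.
Left side, from I(S;T) = H(S) + H(T) - H(S,T):
Marginal P(S) (row sums):
  P(S=0) = 1/6 + 0 = 1/6
  P(S=1) = 0 + 5/6 = 5/6
Marginal P(T) (column sums):
  P(T=0) = 1/6 + 0 = 1/6
  P(T=1) = 0 + 5/6 = 5/6

H(S) = -[(1/6)·log₂(1/6) + (5/6)·log₂(5/6)]
  = 0.4308 + 0.2192
  = 0.6500 bits
H(T) = -[(1/6)·log₂(1/6) + (5/6)·log₂(5/6)]
  = 0.4308 + 0.2192
  = 0.6500 bits
H(S,T) = -[(1/6)·log₂(1/6) + (5/6)·log₂(5/6)]
  = 0.4308 + 0.2192
  = 0.6500 bits

I(S;T) = H(S) + H(T) - H(S,T)
  = 0.6500 + 0.6500 - 0.6500
  = 0.6500 bits

Right side, with H(S|T) computed directly from the conditional probabilities:
H(S|T) = -Σ P(S,T)·log₂ P(S|T), where P(S|T) = P(S,T) / P(T)
  (cells with P(S,T) = 0 contribute 0)
  (S=0,T=0): P(S|T) = (1/6)/(1/6) = 1;  -(1/6)·log₂(1) = 0.0000
  (S=1,T=1): P(S|T) = (5/6)/(5/6) = 1;  -(5/6)·log₂(1) = 0.0000
H(S|T) = 0.0000 + 0.0000
  = 0.0000 bits
H(S) - H(S|T) = 0.6500 - 0.0000 = 0.6500 bits

Both sides equal 0.6500 bits, so I(S;T) = H(S) - H(S|T) ✓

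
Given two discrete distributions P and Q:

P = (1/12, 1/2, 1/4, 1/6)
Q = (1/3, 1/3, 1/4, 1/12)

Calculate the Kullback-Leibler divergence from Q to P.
D(P||Q) = Σ P(i) log₂(P(i)/Q(i))
  i=0: (1/12) × log₂((1/12)/(1/3)) = (1/12) × log₂(1/4) = -0.1667
  i=1: (1/2) × log₂((1/2)/(1/3)) = (1/2) × log₂(3/2) = 0.2925
  i=2: (1/4) × log₂((1/4)/(1/4)) = (1/4) × log₂(1) = 0.0000
  i=3: (1/6) × log₂((1/6)/(1/12)) = (1/6) × log₂(2) = 0.1667
D(P||Q) = -0.1667 + 0.2925 + 0.0000 + 0.1667
  = 0.2925 bits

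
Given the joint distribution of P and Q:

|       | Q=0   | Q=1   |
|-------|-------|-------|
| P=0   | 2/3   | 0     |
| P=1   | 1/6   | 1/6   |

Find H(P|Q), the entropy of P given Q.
Marginal P(Q) (column sums):
  P(Q=0) = 2/3 + 1/6 = 5/6
  P(Q=1) = 0 + 1/6 = 1/6

H(P|Q) = -Σ P(P,Q)·log₂ P(P|Q), where P(P|Q) = P(P,Q) / P(Q)
  (cells with P(P,Q) = 0 contribute 0)
  (P=0,Q=0): P(P|Q) = (2/3)/(5/6) = 4/5;  -(2/3)·log₂(4/5) = 0.2146
  (P=1,Q=0): P(P|Q) = (1/6)/(5/6) = 1/5;  -(1/6)·log₂(1/5) = 0.3870
  (P=1,Q=1): P(P|Q) = (1/6)/(1/6) = 1;  -(1/6)·log₂(1) = 0.0000
H(P|Q) = 0.2146 + 0.3870 + 0.0000
  = 0.6016 bits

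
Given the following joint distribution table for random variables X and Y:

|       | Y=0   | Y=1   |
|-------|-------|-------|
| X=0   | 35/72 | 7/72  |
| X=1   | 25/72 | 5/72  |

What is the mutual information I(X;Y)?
Marginal P(X) (row sums):
  P(X=0) = 35/72 + 7/72 = 7/12
  P(X=1) = 25/72 + 5/72 = 5/12
Marginal P(Y) (column sums):
  P(Y=0) = 35/72 + 25/72 = 5/6
  P(Y=1) = 7/72 + 5/72 = 1/6

H(X) = -[(7/12)·log₂(7/12) + (5/12)·log₂(5/12)]
  = 0.4536 + 0.5263
  = 0.9799 bits
H(Y) = -[(5/6)·log₂(5/6) + (1/6)·log₂(1/6)]
  = 0.2192 + 0.4308
  = 0.6500 bits
H(X,Y) = -[(35/72)·log₂(35/72) + (7/72)·log₂(7/72) + (25/72)·log₂(25/72) + (5/72)·log₂(5/72)]
  = 0.5059 + 0.3269 + 0.5299 + 0.2672
  = 1.6299 bits

I(X;Y) = H(X) + H(Y) - H(X,Y)
  = 0.9799 + 0.6500 - 1.6299
  = 0.0000 bits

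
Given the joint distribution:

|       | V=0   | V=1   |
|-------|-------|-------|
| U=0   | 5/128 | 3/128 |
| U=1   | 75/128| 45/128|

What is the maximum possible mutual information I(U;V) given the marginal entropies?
The upper bound on mutual information is I(U;V) ≤ min(H(U), H(V)).

Marginal P(U) (row sums):
  P(U=0) = 5/128 + 3/128 = 1/16
  P(U=1) = 75/128 + 45/128 = 15/16
Marginal P(V) (column sums):
  P(V=0) = 5/128 + 75/128 = 5/8
  P(V=1) = 3/128 + 45/128 = 3/8

H(U) = -[(1/16)·log₂(1/16) + (15/16)·log₂(15/16)]
  = 0.2500 + 0.0873
  = 0.3373 bits
H(V) = -[(5/8)·log₂(5/8) + (3/8)·log₂(3/8)]
  = 0.4238 + 0.5306
  = 0.9544 bits

Maximum possible I(U;V) = min(0.3373, 0.9544) = 0.3373 bits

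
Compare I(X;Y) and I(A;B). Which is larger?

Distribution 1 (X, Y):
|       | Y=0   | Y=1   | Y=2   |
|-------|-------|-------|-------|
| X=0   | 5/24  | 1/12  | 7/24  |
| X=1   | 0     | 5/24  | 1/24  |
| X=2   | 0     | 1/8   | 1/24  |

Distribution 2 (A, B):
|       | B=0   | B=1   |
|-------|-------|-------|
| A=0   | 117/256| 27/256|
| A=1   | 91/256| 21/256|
Distribution 1 (X, Y):
Marginal P(X) (row sums):
  P(X=0) = 5/24 + 1/12 + 7/24 = 7/12
  P(X=1) = 0 + 5/24 + 1/24 = 1/4
  P(X=2) = 0 + 1/8 + 1/24 = 1/6
Marginal P(Y) (column sums):
  P(Y=0) = 5/24 + 0 + 0 = 5/24
  P(Y=1) = 1/12 + 5/24 + 1/8 = 5/12
  P(Y=2) = 7/24 + 1/24 + 1/24 = 3/8

H(X) = -[(7/12)·log₂(7/12) + (1/4)·log₂(1/4) + (1/6)·log₂(1/6)]
  = 0.4536 + 0.5000 + 0.4308
  = 1.3844 bits
H(Y) = -[(5/24)·log₂(5/24) + (5/12)·log₂(5/12) + (3/8)·log₂(3/8)]
  = 0.4715 + 0.5263 + 0.5306
  = 1.5284 bits
H(X,Y) = -[(5/24)·log₂(5/24) + (1/12)·log₂(1/12) + (7/24)·log₂(7/24) + (5/24)·log₂(5/24) + (1/24)·log₂(1/24) + (1/8)·log₂(1/8) + (1/24)·log₂(1/24)]
  = 0.4715 + 0.2987 + 0.5185 + 0.4715 + 0.1910 + 0.3750 + 0.1910
  = 2.5172 bits

I(X;Y) = H(X) + H(Y) - H(X,Y)
  = 1.3844 + 1.5284 - 2.5172
  = 0.3956 bits

Distribution 2 (A, B):
Marginal P(A) (row sums):
  P(A=0) = 117/256 + 27/256 = 9/16
  P(A=1) = 91/256 + 21/256 = 7/16
Marginal P(B) (column sums):
  P(B=0) = 117/256 + 91/256 = 13/16
  P(B=1) = 27/256 + 21/256 = 3/16

H(A) = -[(9/16)·log₂(9/16) + (7/16)·log₂(7/16)]
  = 0.4669 + 0.5218
  = 0.9887 bits
H(B) = -[(13/16)·log₂(13/16) + (3/16)·log₂(3/16)]
  = 0.2434 + 0.4528
  = 0.6962 bits
H(A,B) = -[(117/256)·log₂(117/256) + (27/256)·log₂(27/256) + (91/256)·log₂(91/256) + (21/256)·log₂(21/256)]
  = 0.5163 + 0.3423 + 0.5304 + 0.2959
  = 1.6849 bits

I(A;B) = H(A) + H(B) - H(A,B)
  = 0.9887 + 0.6962 - 1.6849
  = 0.0000 bits

I(X;Y) = 0.3956 bits > I(A;B) = 0.0000 bits, so (X, Y) has the higher mutual information (stronger dependence).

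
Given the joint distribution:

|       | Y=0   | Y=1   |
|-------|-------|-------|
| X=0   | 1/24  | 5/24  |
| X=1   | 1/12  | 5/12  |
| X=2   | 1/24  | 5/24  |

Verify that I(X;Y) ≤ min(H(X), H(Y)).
Marginal P(X) (row sums):
  P(X=0) = 1/24 + 5/24 = 1/4
  P(X=1) = 1/12 + 5/12 = 1/2
  P(X=2) = 1/24 + 5/24 = 1/4
Marginal P(Y) (column sums):
  P(Y=0) = 1/24 + 1/12 + 1/24 = 1/6
  P(Y=1) = 5/24 + 5/12 + 5/24 = 5/6

H(X) = -[(1/4)·log₂(1/4) + (1/2)·log₂(1/2) + (1/4)·log₂(1/4)]
  = 0.5000 + 0.5000 + 0.5000
  = 1.5000 bits
H(Y) = -[(1/6)·log₂(1/6) + (5/6)·log₂(5/6)]
  = 0.4308 + 0.2192
  = 0.6500 bits
H(X,Y) = -[(1/24)·log₂(1/24) + (5/24)·log₂(5/24) + (1/12)·log₂(1/12) + (5/12)·log₂(5/12) + (1/24)·log₂(1/24) + (5/24)·log₂(5/24)]
  = 0.1910 + 0.4715 + 0.2987 + 0.5263 + 0.1910 + 0.4715
  = 2.1500 bits

I(X;Y) = H(X) + H(Y) - H(X,Y)
  = 1.5000 + 0.6500 - 2.1500
  = 0.0000 bits

min(H(X), H(Y)) = min(1.5000, 0.6500) = 0.6500 bits
Since 0.0000 ≤ 0.6500, the bound is satisfied ✓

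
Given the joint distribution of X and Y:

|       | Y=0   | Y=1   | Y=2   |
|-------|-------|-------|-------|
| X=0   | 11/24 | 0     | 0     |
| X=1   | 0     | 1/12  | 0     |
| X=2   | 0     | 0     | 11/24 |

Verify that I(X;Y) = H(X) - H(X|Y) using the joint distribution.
Left side, from I(X;Y) = H(X) + H(Y) - H(X,Y):
Marginal P(X) (row sums):
  P(X=0) = 11/24 + 0 + 0 = 11/24
  P(X=1) = 0 + 1/12 + 0 = 1/12
  P(X=2) = 0 + 0 + 11/24 = 11/24
Marginal P(Y) (column sums):
  P(Y=0) = 11/24 + 0 + 0 = 11/24
  P(Y=1) = 0 + 1/12 + 0 = 1/12
  P(Y=2) = 0 + 0 + 11/24 = 11/24

H(X) = -[(11/24)·log₂(11/24) + (1/12)·log₂(1/12) + (11/24)·log₂(11/24)]
  = 0.5159 + 0.2987 + 0.5159
  = 1.3305 bits
H(Y) = -[(11/24)·log₂(11/24) + (1/12)·log₂(1/12) + (11/24)·log₂(11/24)]
  = 0.5159 + 0.2987 + 0.5159
  = 1.3305 bits
H(X,Y) = -[(11/24)·log₂(11/24) + (1/12)·log₂(1/12) + (11/24)·log₂(11/24)]
  = 0.5159 + 0.2987 + 0.5159
  = 1.3305 bits

I(X;Y) = H(X) + H(Y) - H(X,Y)
  = 1.3305 + 1.3305 - 1.3305
  = 1.3305 bits

Right side, with H(X|Y) computed directly from the conditional probabilities:
H(X|Y) = -Σ P(X,Y)·log₂ P(X|Y), where P(X|Y) = P(X,Y) / P(Y)
  (cells with P(X,Y) = 0 contribute 0)
  (X=0,Y=0): P(X|Y) = (11/24)/(11/24) = 1;  -(11/24)·log₂(1) = 0.0000
  (X=1,Y=1): P(X|Y) = (1/12)/(1/12) = 1;  -(1/12)·log₂(1) = 0.0000
  (X=2,Y=2): P(X|Y) = (11/24)/(11/24) = 1;  -(11/24)·log₂(1) = 0.0000
H(X|Y) = 0.0000 + 0.0000 + 0.0000
  = 0.0000 bits
H(X) - H(X|Y) = 1.3305 - 0.0000 = 1.3305 bits

Both sides equal 1.3305 bits, so I(X;Y) = H(X) - H(X|Y) ✓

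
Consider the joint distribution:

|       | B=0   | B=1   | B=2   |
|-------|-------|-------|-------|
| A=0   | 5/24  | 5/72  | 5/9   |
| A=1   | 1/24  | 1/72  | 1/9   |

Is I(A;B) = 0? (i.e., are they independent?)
Marginal P(A) (row sums):
  P(A=0) = 5/24 + 5/72 + 5/9 = 5/6
  P(A=1) = 1/24 + 1/72 + 1/9 = 1/6
Marginal P(B) (column sums):
  P(B=0) = 5/24 + 1/24 = 1/4
  P(B=1) = 5/72 + 1/72 = 1/12
  P(B=2) = 5/9 + 1/9 = 2/3

A and B are independent iff P(A=i,B=j) = P(A=i)·P(B=j) for every cell.
  P(A=0)·P(B=0) = 5/6 × 1/4 = 5/24 = P(A=0,B=0) ✓
  P(A=0)·P(B=1) = 5/6 × 1/12 = 5/72 = P(A=0,B=1) ✓
  P(A=0)·P(B=2) = 5/6 × 2/3 = 5/9 = P(A=0,B=2) ✓
  P(A=1)·P(B=0) = 1/6 × 1/4 = 1/24 = P(A=1,B=0) ✓
  P(A=1)·P(B=1) = 1/6 × 1/12 = 1/72 = P(A=1,B=1) ✓
  P(A=1)·P(B=2) = 1/6 × 2/3 = 1/9 = P(A=1,B=2) ✓

Yes, A and B are independent: every cell factors, so I(A;B) = 0 bits.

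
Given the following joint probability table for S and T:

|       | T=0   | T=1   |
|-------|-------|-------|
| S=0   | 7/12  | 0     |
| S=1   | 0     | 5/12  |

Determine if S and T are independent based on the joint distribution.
Marginal P(S) (row sums):
  P(S=0) = 7/12 + 0 = 7/12
  P(S=1) = 0 + 5/12 = 5/12
Marginal P(T) (column sums):
  P(T=0) = 7/12 + 0 = 7/12
  P(T=1) = 0 + 5/12 = 5/12

S and T are independent iff P(S=i,T=j) = P(S=i)·P(T=j) for every cell.
  P(S=0)·P(T=0) = 7/12 × 7/12 = 49/144, but P(S=0,T=0) = 7/12 ✗

No, S and T are not independent. Quantitatively, I(S;T) > 0:

H(S) = -[(7/12)·log₂(7/12) + (5/12)·log₂(5/12)]
  = 0.4536 + 0.5263
  = 0.9799 bits
H(T) = -[(7/12)·log₂(7/12) + (5/12)·log₂(5/12)]
  = 0.4536 + 0.5263
  = 0.9799 bits
H(S,T) = -[(7/12)·log₂(7/12) + (5/12)·log₂(5/12)]
  = 0.4536 + 0.5263
  = 0.9799 bits
I(S;T) = H(S) + H(T) - H(S,T) = 0.9799 + 0.9799 - 0.9799 = 0.9799 bits > 0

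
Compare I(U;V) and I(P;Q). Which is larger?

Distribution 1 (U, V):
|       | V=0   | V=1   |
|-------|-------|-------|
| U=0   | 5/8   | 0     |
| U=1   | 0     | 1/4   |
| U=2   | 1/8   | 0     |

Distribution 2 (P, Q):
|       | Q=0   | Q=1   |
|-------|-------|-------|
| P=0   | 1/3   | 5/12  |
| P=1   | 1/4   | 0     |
Distribution 1 (U, V):
Marginal P(U) (row sums):
  P(U=0) = 5/8 + 0 = 5/8
  P(U=1) = 0 + 1/4 = 1/4
  P(U=2) = 1/8 + 0 = 1/8
Marginal P(V) (column sums):
  P(V=0) = 5/8 + 0 + 1/8 = 3/4
  P(V=1) = 0 + 1/4 + 0 = 1/4

H(U) = -[(5/8)·log₂(5/8) + (1/4)·log₂(1/4) + (1/8)·log₂(1/8)]
  = 0.4238 + 0.5000 + 0.3750
  = 1.2988 bits
H(V) = -[(3/4)·log₂(3/4) + (1/4)·log₂(1/4)]
  = 0.3113 + 0.5000
  = 0.8113 bits
H(U,V) = -[(5/8)·log₂(5/8) + (1/4)·log₂(1/4) + (1/8)·log₂(1/8)]
  = 0.4238 + 0.5000 + 0.3750
  = 1.2988 bits

I(U;V) = H(U) + H(V) - H(U,V)
  = 1.2988 + 0.8113 - 1.2988
  = 0.8113 bits

Distribution 2 (P, Q):
Marginal P(P) (row sums):
  P(P=0) = 1/3 + 5/12 = 3/4
  P(P=1) = 1/4 + 0 = 1/4
Marginal P(Q) (column sums):
  P(Q=0) = 1/3 + 1/4 = 7/12
  P(Q=1) = 5/12 + 0 = 5/12

H(P) = -[(3/4)·log₂(3/4) + (1/4)·log₂(1/4)]
  = 0.3113 + 0.5000
  = 0.8113 bits
H(Q) = -[(7/12)·log₂(7/12) + (5/12)·log₂(5/12)]
  = 0.4536 + 0.5263
  = 0.9799 bits
H(P,Q) = -[(1/3)·log₂(1/3) + (5/12)·log₂(5/12) + (1/4)·log₂(1/4)]
  = 0.5283 + 0.5263 + 0.5000
  = 1.5546 bits

I(P;Q) = H(P) + H(Q) - H(P,Q)
  = 0.8113 + 0.9799 - 1.5546
  = 0.2366 bits

I(U;V) = 0.8113 bits > I(P;Q) = 0.2366 bits, so (U, V) has the higher mutual information (stronger dependence).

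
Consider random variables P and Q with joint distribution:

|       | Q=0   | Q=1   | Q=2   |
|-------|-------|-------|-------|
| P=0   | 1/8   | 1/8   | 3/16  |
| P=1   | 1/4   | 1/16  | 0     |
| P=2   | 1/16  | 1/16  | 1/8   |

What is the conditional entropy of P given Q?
Marginal P(Q) (column sums):
  P(Q=0) = 1/8 + 1/4 + 1/16 = 7/16
  P(Q=1) = 1/8 + 1/16 + 1/16 = 1/4
  P(Q=2) = 3/16 + 0 + 1/8 = 5/16

H(P|Q) = -Σ P(P,Q)·log₂ P(P|Q), where P(P|Q) = P(P,Q) / P(Q)
  (cells with P(P,Q) = 0 contribute 0)
  (P=0,Q=0): P(P|Q) = (1/8)/(7/16) = 2/7;  -(1/8)·log₂(2/7) = 0.2259
  (P=0,Q=1): P(P|Q) = (1/8)/(1/4) = 1/2;  -(1/8)·log₂(1/2) = 0.1250
  (P=0,Q=2): P(P|Q) = (3/16)/(5/16) = 3/5;  -(3/16)·log₂(3/5) = 0.1382
  (P=1,Q=0): P(P|Q) = (1/4)/(7/16) = 4/7;  -(1/4)·log₂(4/7) = 0.2018
  (P=1,Q=1): P(P|Q) = (1/16)/(1/4) = 1/4;  -(1/16)·log₂(1/4) = 0.1250
  (P=2,Q=0): P(P|Q) = (1/16)/(7/16) = 1/7;  -(1/16)·log₂(1/7) = 0.1755
  (P=2,Q=1): P(P|Q) = (1/16)/(1/4) = 1/4;  -(1/16)·log₂(1/4) = 0.1250
  (P=2,Q=2): P(P|Q) = (1/8)/(5/16) = 2/5;  -(1/8)·log₂(2/5) = 0.1652
H(P|Q) = 0.2259 + 0.1250 + 0.1382 + 0.2018 + 0.1250 + 0.1755 + 0.1250 + 0.1652
  = 1.2816 bits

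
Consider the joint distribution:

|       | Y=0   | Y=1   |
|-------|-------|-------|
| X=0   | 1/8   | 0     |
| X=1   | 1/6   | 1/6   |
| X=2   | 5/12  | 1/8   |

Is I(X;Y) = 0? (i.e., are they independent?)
Marginal P(X) (row sums):
  P(X=0) = 1/8 + 0 = 1/8
  P(X=1) = 1/6 + 1/6 = 1/3
  P(X=2) = 5/12 + 1/8 = 13/24
Marginal P(Y) (column sums):
  P(Y=0) = 1/8 + 1/6 + 5/12 = 17/24
  P(Y=1) = 0 + 1/6 + 1/8 = 7/24

X and Y are independent iff P(X=i,Y=j) = P(X=i)·P(Y=j) for every cell.
  P(X=0)·P(Y=0) = 1/8 × 17/24 = 17/192, but P(X=0,Y=0) = 1/8 ✗

No, X and Y are not independent. Quantitatively, I(X;Y) > 0:

H(X) = -[(1/8)·log₂(1/8) + (1/3)·log₂(1/3) + (13/24)·log₂(13/24)]
  = 0.3750 + 0.5283 + 0.4791
  = 1.3824 bits
H(Y) = -[(17/24)·log₂(17/24) + (7/24)·log₂(7/24)]
  = 0.3524 + 0.5185
  = 0.8709 bits
H(X,Y) = -[(1/8)·log₂(1/8) + (1/6)·log₂(1/6) + (1/6)·log₂(1/6) + (5/12)·log₂(5/12) + (1/8)·log₂(1/8)]
  = 0.3750 + 0.4308 + 0.4308 + 0.5263 + 0.3750
  = 2.1379 bits
I(X;Y) = H(X) + H(Y) - H(X,Y) = 1.3824 + 0.8709 - 2.1379 = 0.1154 bits > 0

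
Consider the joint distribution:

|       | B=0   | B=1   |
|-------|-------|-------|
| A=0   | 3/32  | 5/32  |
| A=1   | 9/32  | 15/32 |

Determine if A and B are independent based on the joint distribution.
Marginal P(A) (row sums):
  P(A=0) = 3/32 + 5/32 = 1/4
  P(A=1) = 9/32 + 15/32 = 3/4
Marginal P(B) (column sums):
  P(B=0) = 3/32 + 9/32 = 3/8
  P(B=1) = 5/32 + 15/32 = 5/8

A and B are independent iff P(A=i,B=j) = P(A=i)·P(B=j) for every cell.
  P(A=0)·P(B=0) = 1/4 × 3/8 = 3/32 = P(A=0,B=0) ✓
  P(A=0)·P(B=1) = 1/4 × 5/8 = 5/32 = P(A=0,B=1) ✓
  P(A=1)·P(B=0) = 3/4 × 3/8 = 9/32 = P(A=1,B=0) ✓
  P(A=1)·P(B=1) = 3/4 × 5/8 = 15/32 = P(A=1,B=1) ✓

Yes, A and B are independent: every cell factors, so I(A;B) = 0 bits.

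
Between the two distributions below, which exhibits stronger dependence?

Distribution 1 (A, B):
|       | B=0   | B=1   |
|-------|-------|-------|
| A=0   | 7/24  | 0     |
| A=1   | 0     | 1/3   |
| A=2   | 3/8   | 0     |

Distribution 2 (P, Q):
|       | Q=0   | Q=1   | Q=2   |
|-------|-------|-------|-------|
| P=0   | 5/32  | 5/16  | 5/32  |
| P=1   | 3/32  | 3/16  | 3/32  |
Distribution 1 (A, B):
Marginal P(A) (row sums):
  P(A=0) = 7/24 + 0 = 7/24
  P(A=1) = 0 + 1/3 = 1/3
  P(A=2) = 3/8 + 0 = 3/8
Marginal P(B) (column sums):
  P(B=0) = 7/24 + 0 + 3/8 = 2/3
  P(B=1) = 0 + 1/3 + 0 = 1/3

H(A) = -[(7/24)·log₂(7/24) + (1/3)·log₂(1/3) + (3/8)·log₂(3/8)]
  = 0.5185 + 0.5283 + 0.5306
  = 1.5774 bits
H(B) = -[(2/3)·log₂(2/3) + (1/3)·log₂(1/3)]
  = 0.3900 + 0.5283
  = 0.9183 bits
H(A,B) = -[(7/24)·log₂(7/24) + (1/3)·log₂(1/3) + (3/8)·log₂(3/8)]
  = 0.5185 + 0.5283 + 0.5306
  = 1.5774 bits

I(A;B) = H(A) + H(B) - H(A,B)
  = 1.5774 + 0.9183 - 1.5774
  = 0.9183 bits

Distribution 2 (P, Q):
Marginal P(P) (row sums):
  P(P=0) = 5/32 + 5/16 + 5/32 = 5/8
  P(P=1) = 3/32 + 3/16 + 3/32 = 3/8
Marginal P(Q) (column sums):
  P(Q=0) = 5/32 + 3/32 = 1/4
  P(Q=1) = 5/16 + 3/16 = 1/2
  P(Q=2) = 5/32 + 3/32 = 1/4

H(P) = -[(5/8)·log₂(5/8) + (3/8)·log₂(3/8)]
  = 0.4238 + 0.5306
  = 0.9544 bits
H(Q) = -[(1/4)·log₂(1/4) + (1/2)·log₂(1/2) + (1/4)·log₂(1/4)]
  = 0.5000 + 0.5000 + 0.5000
  = 1.5000 bits
H(P,Q) = -[(5/32)·log₂(5/32) + (5/16)·log₂(5/16) + (5/32)·log₂(5/32) + (3/32)·log₂(3/32) + (3/16)·log₂(3/16) + (3/32)·log₂(3/32)]
  = 0.4184 + 0.5244 + 0.4184 + 0.3202 + 0.4528 + 0.3202
  = 2.4544 bits

I(P;Q) = H(P) + H(Q) - H(P,Q)
  = 0.9544 + 1.5000 - 2.4544
  = 0.0000 bits

I(A;B) = 0.9183 bits > I(P;Q) = 0.0000 bits, so (A, B) has the higher mutual information (stronger dependence).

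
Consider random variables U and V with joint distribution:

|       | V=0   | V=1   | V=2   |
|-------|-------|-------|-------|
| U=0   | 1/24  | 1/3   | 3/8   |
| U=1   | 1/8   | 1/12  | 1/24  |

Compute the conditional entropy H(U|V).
Marginal P(V) (column sums):
  P(V=0) = 1/24 + 1/8 = 1/6
  P(V=1) = 1/3 + 1/12 = 5/12
  P(V=2) = 3/8 + 1/24 = 5/12

H(U|V) = -Σ P(U,V)·log₂ P(U|V), where P(U|V) = P(U,V) / P(V)
  (U=0,V=0): P(U|V) = (1/24)/(1/6) = 1/4;  -(1/24)·log₂(1/4) = 0.0833
  (U=0,V=1): P(U|V) = (1/3)/(5/12) = 4/5;  -(1/3)·log₂(4/5) = 0.1073
  (U=0,V=2): P(U|V) = (3/8)/(5/12) = 9/10;  -(3/8)·log₂(9/10) = 0.0570
  (U=1,V=0): P(U|V) = (1/8)/(1/6) = 3/4;  -(1/8)·log₂(3/4) = 0.0519
  (U=1,V=1): P(U|V) = (1/12)/(5/12) = 1/5;  -(1/12)·log₂(1/5) = 0.1935
  (U=1,V=2): P(U|V) = (1/24)/(5/12) = 1/10;  -(1/24)·log₂(1/10) = 0.1384
H(U|V) = 0.0833 + 0.1073 + 0.0570 + 0.0519 + 0.1935 + 0.1384
  = 0.6314 bits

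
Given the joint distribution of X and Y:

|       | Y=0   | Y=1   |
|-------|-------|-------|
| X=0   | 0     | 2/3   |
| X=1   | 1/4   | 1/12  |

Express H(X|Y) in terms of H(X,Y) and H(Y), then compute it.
H(X|Y) = H(X,Y) - H(Y)

Marginal P(Y) (column sums):
  P(Y=0) = 0 + 1/4 = 1/4
  P(Y=1) = 2/3 + 1/12 = 3/4

H(X,Y) = -[(2/3)·log₂(2/3) + (1/4)·log₂(1/4) + (1/12)·log₂(1/12)]
  = 0.3900 + 0.5000 + 0.2987
  = 1.1887 bits
H(Y) = -[(1/4)·log₂(1/4) + (3/4)·log₂(3/4)]
  = 0.5000 + 0.3113
  = 0.8113 bits

H(X|Y) = 1.1887 - 0.8113 = 0.3774 bits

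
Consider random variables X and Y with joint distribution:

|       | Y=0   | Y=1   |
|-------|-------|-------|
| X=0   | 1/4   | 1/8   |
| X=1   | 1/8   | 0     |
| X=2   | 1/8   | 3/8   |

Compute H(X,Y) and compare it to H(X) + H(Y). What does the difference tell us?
Marginal P(X) (row sums):
  P(X=0) = 1/4 + 1/8 = 3/8
  P(X=1) = 1/8 + 0 = 1/8
  P(X=2) = 1/8 + 3/8 = 1/2
Marginal P(Y) (column sums):
  P(Y=0) = 1/4 + 1/8 + 1/8 = 1/2
  P(Y=1) = 1/8 + 0 + 3/8 = 1/2

H(X,Y) = -[(1/4)·log₂(1/4) + (1/8)·log₂(1/8) + (1/8)·log₂(1/8) + (1/8)·log₂(1/8) + (3/8)·log₂(3/8)]
  = 0.5000 + 0.3750 + 0.3750 + 0.3750 + 0.5306
  = 2.1556 bits
H(X) = -[(3/8)·log₂(3/8) + (1/8)·log₂(1/8) + (1/2)·log₂(1/2)]
  = 0.5306 + 0.3750 + 0.5000
  = 1.4056 bits
H(Y) = -[(1/2)·log₂(1/2) + (1/2)·log₂(1/2)]
  = 0.5000 + 0.5000
  = 1.0000 bits

H(X) + H(Y) = 1.4056 + 1.0000 = 2.4056 bits
Difference: H(X) + H(Y) - H(X,Y) = 2.4056 - 2.1556 = 0.2500 bits = I(X;Y)

The difference is the mutual information; it is positive here, so X and Y are dependent (knowing one reduces uncertainty about the other by 0.2500 bits).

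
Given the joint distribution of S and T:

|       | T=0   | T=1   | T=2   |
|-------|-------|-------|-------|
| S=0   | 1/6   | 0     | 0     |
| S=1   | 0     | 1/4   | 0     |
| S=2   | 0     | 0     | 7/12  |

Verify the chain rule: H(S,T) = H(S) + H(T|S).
Left side:
H(S,T) = -[(1/6)·log₂(1/6) + (1/4)·log₂(1/4) + (7/12)·log₂(7/12)]
  = 0.4308 + 0.5000 + 0.4536
  = 1.3844 bits

Right side:
Marginal P(S) (row sums):
  P(S=0) = 1/6 + 0 + 0 = 1/6
  P(S=1) = 0 + 1/4 + 0 = 1/4
  P(S=2) = 0 + 0 + 7/12 = 7/12
H(S) = -[(1/6)·log₂(1/6) + (1/4)·log₂(1/4) + (7/12)·log₂(7/12)]
  = 0.4308 + 0.5000 + 0.4536
  = 1.3844 bits
H(T|S) = -Σ P(S,T)·log₂ P(T|S), where P(T|S) = P(S,T) / P(S)
  (cells with P(S,T) = 0 contribute 0)
  (S=0,T=0): P(T|S) = (1/6)/(1/6) = 1;  -(1/6)·log₂(1) = 0.0000
  (S=1,T=1): P(T|S) = (1/4)/(1/4) = 1;  -(1/4)·log₂(1) = 0.0000
  (S=2,T=2): P(T|S) = (7/12)/(7/12) = 1;  -(7/12)·log₂(1) = 0.0000
H(T|S) = 0.0000 + 0.0000 + 0.0000
  = 0.0000 bits
H(S) + H(T|S) = 1.3844 + 0.0000 = 1.3844 bits

Both sides equal 1.3844 bits, so the chain rule holds ✓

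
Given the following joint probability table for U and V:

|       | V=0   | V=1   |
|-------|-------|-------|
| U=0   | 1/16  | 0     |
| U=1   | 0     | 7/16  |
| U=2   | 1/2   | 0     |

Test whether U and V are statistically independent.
Marginal P(U) (row sums):
  P(U=0) = 1/16 + 0 = 1/16
  P(U=1) = 0 + 7/16 = 7/16
  P(U=2) = 1/2 + 0 = 1/2
Marginal P(V) (column sums):
  P(V=0) = 1/16 + 0 + 1/2 = 9/16
  P(V=1) = 0 + 7/16 + 0 = 7/16

U and V are independent iff P(U=i,V=j) = P(U=i)·P(V=j) for every cell.
  P(U=0)·P(V=0) = 1/16 × 9/16 = 9/256, but P(U=0,V=0) = 1/16 ✗

No, U and V are not independent. Quantitatively, I(U;V) > 0:

H(U) = -[(1/16)·log₂(1/16) + (7/16)·log₂(7/16) + (1/2)·log₂(1/2)]
  = 0.2500 + 0.5218 + 0.5000
  = 1.2718 bits
H(V) = -[(9/16)·log₂(9/16) + (7/16)·log₂(7/16)]
  = 0.4669 + 0.5218
  = 0.9887 bits
H(U,V) = -[(1/16)·log₂(1/16) + (7/16)·log₂(7/16) + (1/2)·log₂(1/2)]
  = 0.2500 + 0.5218 + 0.5000
  = 1.2718 bits
I(U;V) = H(U) + H(V) - H(U,V) = 1.2718 + 0.9887 - 1.2718 = 0.9887 bits > 0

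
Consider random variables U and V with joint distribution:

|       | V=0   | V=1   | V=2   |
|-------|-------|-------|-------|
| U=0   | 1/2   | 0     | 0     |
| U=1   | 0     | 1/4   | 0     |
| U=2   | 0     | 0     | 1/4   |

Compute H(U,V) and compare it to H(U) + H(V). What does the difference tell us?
Marginal P(U) (row sums):
  P(U=0) = 1/2 + 0 + 0 = 1/2
  P(U=1) = 0 + 1/4 + 0 = 1/4
  P(U=2) = 0 + 0 + 1/4 = 1/4
Marginal P(V) (column sums):
  P(V=0) = 1/2 + 0 + 0 = 1/2
  P(V=1) = 0 + 1/4 + 0 = 1/4
  P(V=2) = 0 + 0 + 1/4 = 1/4

H(U,V) = -[(1/2)·log₂(1/2) + (1/4)·log₂(1/4) + (1/4)·log₂(1/4)]
  = 0.5000 + 0.5000 + 0.5000
  = 1.5000 bits
H(U) = -[(1/2)·log₂(1/2) + (1/4)·log₂(1/4) + (1/4)·log₂(1/4)]
  = 0.5000 + 0.5000 + 0.5000
  = 1.5000 bits
H(V) = -[(1/2)·log₂(1/2) + (1/4)·log₂(1/4) + (1/4)·log₂(1/4)]
  = 0.5000 + 0.5000 + 0.5000
  = 1.5000 bits

H(U) + H(V) = 1.5000 + 1.5000 = 3.0000 bits
Difference: H(U) + H(V) - H(U,V) = 3.0000 - 1.5000 = 1.5000 bits = I(U;V)

The difference is the mutual information; it is positive here, so U and V are dependent (knowing one reduces uncertainty about the other by 1.5000 bits).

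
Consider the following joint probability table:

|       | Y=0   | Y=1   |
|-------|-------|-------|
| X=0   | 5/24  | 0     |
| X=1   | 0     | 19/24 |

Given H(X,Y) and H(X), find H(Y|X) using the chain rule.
From the chain rule: H(X,Y) = H(X) + H(Y|X)
Therefore: H(Y|X) = H(X,Y) - H(X)

H(X,Y) = -[(5/24)·log₂(5/24) + (19/24)·log₂(19/24)]
  = 0.4715 + 0.2668
  = 0.7383 bits
Marginal P(X) (row sums):
  P(X=0) = 5/24 + 0 = 5/24
  P(X=1) = 0 + 19/24 = 19/24
H(X) = -[(5/24)·log₂(5/24) + (19/24)·log₂(19/24)]
  = 0.4715 + 0.2668
  = 0.7383 bits

H(Y|X) = 0.7383 - 0.7383 = 0.0000 bits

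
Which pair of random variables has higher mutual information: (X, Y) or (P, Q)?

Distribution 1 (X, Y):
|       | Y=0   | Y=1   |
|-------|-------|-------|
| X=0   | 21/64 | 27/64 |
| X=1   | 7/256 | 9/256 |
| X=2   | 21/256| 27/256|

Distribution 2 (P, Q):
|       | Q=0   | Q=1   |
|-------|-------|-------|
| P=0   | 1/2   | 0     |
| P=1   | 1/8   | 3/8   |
Distribution 1 (X, Y):
Marginal P(X) (row sums):
  P(X=0) = 21/64 + 27/64 = 3/4
  P(X=1) = 7/256 + 9/256 = 1/16
  P(X=2) = 21/256 + 27/256 = 3/16
Marginal P(Y) (column sums):
  P(Y=0) = 21/64 + 7/256 + 21/256 = 7/16
  P(Y=1) = 27/64 + 9/256 + 27/256 = 9/16

H(X) = -[(3/4)·log₂(3/4) + (1/16)·log₂(1/16) + (3/16)·log₂(3/16)]
  = 0.3113 + 0.2500 + 0.4528
  = 1.0141 bits
H(Y) = -[(7/16)·log₂(7/16) + (9/16)·log₂(9/16)]
  = 0.5218 + 0.4669
  = 0.9887 bits
H(X,Y) = -[(21/64)·log₂(21/64) + (27/64)·log₂(27/64) + (7/256)·log₂(7/256) + (9/256)·log₂(9/256) + (21/256)·log₂(21/256) + (27/256)·log₂(27/256)]
  = 0.5275 + 0.5253 + 0.1420 + 0.1698 + 0.2959 + 0.3423
  = 2.0028 bits

I(X;Y) = H(X) + H(Y) - H(X,Y)
  = 1.0141 + 0.9887 - 2.0028
  = 0.0000 bits

Distribution 2 (P, Q):
Marginal P(P) (row sums):
  P(P=0) = 1/2 + 0 = 1/2
  P(P=1) = 1/8 + 3/8 = 1/2
Marginal P(Q) (column sums):
  P(Q=0) = 1/2 + 1/8 = 5/8
  P(Q=1) = 0 + 3/8 = 3/8

H(P) = -[(1/2)·log₂(1/2) + (1/2)·log₂(1/2)]
  = 0.5000 + 0.5000
  = 1.0000 bits
H(Q) = -[(5/8)·log₂(5/8) + (3/8)·log₂(3/8)]
  = 0.4238 + 0.5306
  = 0.9544 bits
H(P,Q) = -[(1/2)·log₂(1/2) + (1/8)·log₂(1/8) + (3/8)·log₂(3/8)]
  = 0.5000 + 0.3750 + 0.5306
  = 1.4056 bits

I(P;Q) = H(P) + H(Q) - H(P,Q)
  = 1.0000 + 0.9544 - 1.4056
  = 0.5488 bits

I(P;Q) = 0.5488 bits > I(X;Y) = 0.0000 bits, so (P, Q) has the higher mutual information (stronger dependence).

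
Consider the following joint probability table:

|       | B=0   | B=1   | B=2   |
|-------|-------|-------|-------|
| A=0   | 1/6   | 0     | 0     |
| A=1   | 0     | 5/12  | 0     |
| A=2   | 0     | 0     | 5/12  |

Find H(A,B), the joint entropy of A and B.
H(A,B) = -Σ P(A,B) log₂ P(A,B), summed over the non-zero cells:
H(A,B) = -[(1/6)·log₂(1/6) + (5/12)·log₂(5/12) + (5/12)·log₂(5/12)]
  = 0.4308 + 0.5263 + 0.5263
  = 1.4834 bits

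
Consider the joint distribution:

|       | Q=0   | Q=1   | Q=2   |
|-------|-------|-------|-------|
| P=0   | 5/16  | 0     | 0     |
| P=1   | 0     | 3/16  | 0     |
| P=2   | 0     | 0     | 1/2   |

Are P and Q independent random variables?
Marginal P(P) (row sums):
  P(P=0) = 5/16 + 0 + 0 = 5/16
  P(P=1) = 0 + 3/16 + 0 = 3/16
  P(P=2) = 0 + 0 + 1/2 = 1/2
Marginal P(Q) (column sums):
  P(Q=0) = 5/16 + 0 + 0 = 5/16
  P(Q=1) = 0 + 3/16 + 0 = 3/16
  P(Q=2) = 0 + 0 + 1/2 = 1/2

P and Q are independent iff P(P=i,Q=j) = P(P=i)·P(Q=j) for every cell.
  P(P=0)·P(Q=0) = 5/16 × 5/16 = 25/256, but P(P=0,Q=0) = 5/16 ✗

No, P and Q are not independent. Quantitatively, I(P;Q) > 0:

H(P) = -[(5/16)·log₂(5/16) + (3/16)·log₂(3/16) + (1/2)·log₂(1/2)]
  = 0.5244 + 0.4528 + 0.5000
  = 1.4772 bits
H(Q) = -[(5/16)·log₂(5/16) + (3/16)·log₂(3/16) + (1/2)·log₂(1/2)]
  = 0.5244 + 0.4528 + 0.5000
  = 1.4772 bits
H(P,Q) = -[(5/16)·log₂(5/16) + (3/16)·log₂(3/16) + (1/2)·log₂(1/2)]
  = 0.5244 + 0.4528 + 0.5000
  = 1.4772 bits
I(P;Q) = H(P) + H(Q) - H(P,Q) = 1.4772 + 1.4772 - 1.4772 = 1.4772 bits > 0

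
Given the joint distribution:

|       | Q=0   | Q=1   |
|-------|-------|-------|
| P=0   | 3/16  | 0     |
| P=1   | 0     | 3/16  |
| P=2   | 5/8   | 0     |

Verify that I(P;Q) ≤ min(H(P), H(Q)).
Marginal P(P) (row sums):
  P(P=0) = 3/16 + 0 = 3/16
  P(P=1) = 0 + 3/16 = 3/16
  P(P=2) = 5/8 + 0 = 5/8
Marginal P(Q) (column sums):
  P(Q=0) = 3/16 + 0 + 5/8 = 13/16
  P(Q=1) = 0 + 3/16 + 0 = 3/16

H(P) = -[(3/16)·log₂(3/16) + (3/16)·log₂(3/16) + (5/8)·log₂(5/8)]
  = 0.4528 + 0.4528 + 0.4238
  = 1.3294 bits
H(Q) = -[(13/16)·log₂(13/16) + (3/16)·log₂(3/16)]
  = 0.2434 + 0.4528
  = 0.6962 bits
H(P,Q) = -[(3/16)·log₂(3/16) + (3/16)·log₂(3/16) + (5/8)·log₂(5/8)]
  = 0.4528 + 0.4528 + 0.4238
  = 1.3294 bits

I(P;Q) = H(P) + H(Q) - H(P,Q)
  = 1.3294 + 0.6962 - 1.3294
  = 0.6962 bits

min(H(P), H(Q)) = min(1.3294, 0.6962) = 0.6962 bits
Since 0.6962 ≤ 0.6962, the bound is satisfied ✓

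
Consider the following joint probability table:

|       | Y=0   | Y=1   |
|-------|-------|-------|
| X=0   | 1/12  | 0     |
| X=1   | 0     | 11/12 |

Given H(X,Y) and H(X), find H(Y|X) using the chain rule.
From the chain rule: H(X,Y) = H(X) + H(Y|X)
Therefore: H(Y|X) = H(X,Y) - H(X)

H(X,Y) = -[(1/12)·log₂(1/12) + (11/12)·log₂(11/12)]
  = 0.2987 + 0.1151
  = 0.4138 bits
Marginal P(X) (row sums):
  P(X=0) = 1/12 + 0 = 1/12
  P(X=1) = 0 + 11/12 = 11/12
H(X) = -[(1/12)·log₂(1/12) + (11/12)·log₂(11/12)]
  = 0.2987 + 0.1151
  = 0.4138 bits

H(Y|X) = 0.4138 - 0.4138 = 0.0000 bits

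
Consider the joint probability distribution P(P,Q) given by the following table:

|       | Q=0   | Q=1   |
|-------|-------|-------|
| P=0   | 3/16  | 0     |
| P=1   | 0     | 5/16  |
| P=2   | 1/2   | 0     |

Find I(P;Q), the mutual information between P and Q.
Marginal P(P) (row sums):
  P(P=0) = 3/16 + 0 = 3/16
  P(P=1) = 0 + 5/16 = 5/16
  P(P=2) = 1/2 + 0 = 1/2
Marginal P(Q) (column sums):
  P(Q=0) = 3/16 + 0 + 1/2 = 11/16
  P(Q=1) = 0 + 5/16 + 0 = 5/16

H(P) = -[(3/16)·log₂(3/16) + (5/16)·log₂(5/16) + (1/2)·log₂(1/2)]
  = 0.4528 + 0.5244 + 0.5000
  = 1.4772 bits
H(Q) = -[(11/16)·log₂(11/16) + (5/16)·log₂(5/16)]
  = 0.3716 + 0.5244
  = 0.8960 bits
H(P,Q) = -[(3/16)·log₂(3/16) + (5/16)·log₂(5/16) + (1/2)·log₂(1/2)]
  = 0.4528 + 0.5244 + 0.5000
  = 1.4772 bits

I(P;Q) = H(P) + H(Q) - H(P,Q)
  = 1.4772 + 0.8960 - 1.4772
  = 0.8960 bits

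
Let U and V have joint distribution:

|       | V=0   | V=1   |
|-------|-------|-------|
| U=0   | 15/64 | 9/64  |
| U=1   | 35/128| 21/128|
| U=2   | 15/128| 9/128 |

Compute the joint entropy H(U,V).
H(U,V) = -Σ P(U,V) log₂ P(U,V), summed over the non-zero cells:
H(U,V) = -[(15/64)·log₂(15/64) + (9/64)·log₂(9/64) + (35/128)·log₂(35/128) + (21/128)·log₂(21/128) + (15/128)·log₂(15/128) + (9/128)·log₂(9/128)]
  = 0.4906 + 0.3980 + 0.5115 + 0.4278 + 0.3625 + 0.2693
  = 2.4597 bits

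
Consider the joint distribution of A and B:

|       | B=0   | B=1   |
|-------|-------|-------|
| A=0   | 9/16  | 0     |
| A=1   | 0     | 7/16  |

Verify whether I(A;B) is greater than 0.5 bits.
Marginal P(A) (row sums):
  P(A=0) = 9/16 + 0 = 9/16
  P(A=1) = 0 + 7/16 = 7/16
Marginal P(B) (column sums):
  P(B=0) = 9/16 + 0 = 9/16
  P(B=1) = 0 + 7/16 = 7/16

H(A) = -[(9/16)·log₂(9/16) + (7/16)·log₂(7/16)]
  = 0.4669 + 0.5218
  = 0.9887 bits
H(B) = -[(9/16)·log₂(9/16) + (7/16)·log₂(7/16)]
  = 0.4669 + 0.5218
  = 0.9887 bits
H(A,B) = -[(9/16)·log₂(9/16) + (7/16)·log₂(7/16)]
  = 0.4669 + 0.5218
  = 0.9887 bits

I(A;B) = H(A) + H(B) - H(A,B)
  = 0.9887 + 0.9887 - 0.9887
  = 0.9887 bits

Yes. I(A;B) = 0.9887 bits, which is > 0.5 bits.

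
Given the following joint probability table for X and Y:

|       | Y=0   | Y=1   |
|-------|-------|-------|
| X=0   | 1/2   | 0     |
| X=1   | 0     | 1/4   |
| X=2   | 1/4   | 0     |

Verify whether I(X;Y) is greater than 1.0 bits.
Marginal P(X) (row sums):
  P(X=0) = 1/2 + 0 = 1/2
  P(X=1) = 0 + 1/4 = 1/4
  P(X=2) = 1/4 + 0 = 1/4
Marginal P(Y) (column sums):
  P(Y=0) = 1/2 + 0 + 1/4 = 3/4
  P(Y=1) = 0 + 1/4 + 0 = 1/4

H(X) = -[(1/2)·log₂(1/2) + (1/4)·log₂(1/4) + (1/4)·log₂(1/4)]
  = 0.5000 + 0.5000 + 0.5000
  = 1.5000 bits
H(Y) = -[(3/4)·log₂(3/4) + (1/4)·log₂(1/4)]
  = 0.3113 + 0.5000
  = 0.8113 bits
H(X,Y) = -[(1/2)·log₂(1/2) + (1/4)·log₂(1/4) + (1/4)·log₂(1/4)]
  = 0.5000 + 0.5000 + 0.5000
  = 1.5000 bits

I(X;Y) = H(X) + H(Y) - H(X,Y)
  = 1.5000 + 0.8113 - 1.5000
  = 0.8113 bits

No. I(X;Y) = 0.8113 bits, which is ≤ 1.0 bits.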